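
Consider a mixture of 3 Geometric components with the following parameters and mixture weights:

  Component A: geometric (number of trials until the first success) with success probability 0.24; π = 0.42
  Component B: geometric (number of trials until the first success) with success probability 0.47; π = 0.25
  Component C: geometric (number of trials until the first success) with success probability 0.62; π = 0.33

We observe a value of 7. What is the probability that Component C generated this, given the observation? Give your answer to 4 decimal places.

0.0272

Posterior ∝ prior × likelihood, so P(k | x) ∝ π_k f_k(x); normalise over all components.
Evaluate each component's likelihood at the observed value:
  f_A = 0.046248
  f_B = 0.0104172
  f_C = 0.00186678
Weight by the priors:
  π_A·f_A = 0.42 × 0.046248 = 0.0194242
  π_B·f_B = 0.25 × 0.0104172 = 0.00260431
  π_C·f_C = 0.33 × 0.00186678 = 0.000616038
Evidence: 0.0194242 + 0.00260431 + 0.000616038 = 0.0226445
Responsibility of Component C: 0.000616038 / 0.0226445 ≈ 0.0272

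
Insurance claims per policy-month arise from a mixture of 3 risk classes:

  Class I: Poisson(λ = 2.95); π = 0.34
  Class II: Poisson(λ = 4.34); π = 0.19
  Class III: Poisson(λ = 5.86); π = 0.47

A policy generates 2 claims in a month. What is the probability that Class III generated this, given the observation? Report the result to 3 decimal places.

0.186

By Bayes' theorem, P(k | x) = P(Z=k) f_k(x) / Σ_j P(Z=j) f_j(x).
Poisson probabilities:
  f_I = e^(−2.95)·2.95^2/2! = 0.227743
  f_II = e^(−4.34)·4.34^2/2! = 0.122775
  f_III = e^(−5.86)·5.86^2/2! = 0.0489553
Weight by the priors:
  P(Z=I)·f_I = 0.34 × 0.227743 = 0.0774327
  P(Z=II)·f_II = 0.19 × 0.122775 = 0.0233273
  P(Z=III)·f_III = 0.47 × 0.0489553 = 0.023009
Marginal: 0.0774327 + 0.0233273 + 0.023009 = 0.123769
P(Class III | 2 claims) = 0.023009 / 0.123769 ≈ 0.186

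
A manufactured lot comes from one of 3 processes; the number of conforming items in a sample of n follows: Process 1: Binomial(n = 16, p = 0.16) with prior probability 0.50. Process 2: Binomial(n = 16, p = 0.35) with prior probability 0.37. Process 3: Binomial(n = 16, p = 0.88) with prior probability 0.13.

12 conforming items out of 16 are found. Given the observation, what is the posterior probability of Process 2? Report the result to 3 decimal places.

By Bayes' theorem, P(k | x) = w_k f_k(x) / Σ_j w_j f_j(x).
Component likelihoods at x = 12 conforming items out of 16:
  f_1 = C(16,12)·0.16^12·0.84^4 = 1820·2.81475e-10·0.497871 = 2.55052e-07
  f_2 = C(16,12)·0.35^12·0.65^4 = 1820·3.37922e-06·0.178506 = 0.00109785
  f_3 = C(16,12)·0.88^12·0.12^4 = 1820·0.215671·0.00020736 = 0.0813933
Multiply by the mixture weights:
  w_1·f_1 = 0.50 × 2.55052e-07 = 1.27526e-07
  w_2·f_2 = 0.37 × 0.00109785 = 0.000406203
  w_3·f_3 = 0.13 × 0.0813933 = 0.0105811
Normaliser: 1.27526e-07 + 0.000406203 + 0.0105811 = 0.0109875
P(Process 2 | 12 conforming items out of 16) = 0.000406203 / 0.0109875 ≈ 0.037

0.037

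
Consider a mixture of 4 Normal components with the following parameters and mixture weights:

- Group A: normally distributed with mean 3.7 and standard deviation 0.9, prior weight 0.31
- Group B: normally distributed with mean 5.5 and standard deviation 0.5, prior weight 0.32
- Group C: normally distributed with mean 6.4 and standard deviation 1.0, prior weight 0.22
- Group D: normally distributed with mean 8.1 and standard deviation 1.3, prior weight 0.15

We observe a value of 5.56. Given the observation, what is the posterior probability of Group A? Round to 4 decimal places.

0.0480

Posterior ∝ prior × likelihood, so P(k | x) ∝ π_k f_k(x); normalise over all components.
Normal densities:
  p_A = 0.0523851
  p_B = 0.79216
  p_C = 0.280344
  p_D = 0.0454992
Multiply by the mixture weights:
  π_A·p_A = 0.31 × 0.0523851 = 0.0162394
  π_B·p_B = 0.32 × 0.79216 = 0.253491
  π_C·p_C = 0.22 × 0.280344 = 0.0616756
  π_D·p_D = 0.15 × 0.0454992 = 0.00682488
Marginal: 0.0162394 + 0.253491 + 0.0616756 + 0.00682488 = 0.338231
So the posterior for Group A is 0.0162394 / 0.338231 ≈ 0.0480.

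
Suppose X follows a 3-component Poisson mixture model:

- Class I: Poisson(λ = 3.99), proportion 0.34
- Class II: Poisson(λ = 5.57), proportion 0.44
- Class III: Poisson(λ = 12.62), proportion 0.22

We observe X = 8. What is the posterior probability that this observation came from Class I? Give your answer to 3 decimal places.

0.167

Posterior ∝ prior × likelihood, so P(k | x) ∝ w_k f_k(x); normalise over all components.
Component likelihoods at x = 8:
  L_I = e^(−3.99)·3.99^8/8! = 0.0294732
  L_II = e^(−5.57)·5.57^8/8! = 0.087559
  L_III = e^(−12.62)·12.62^8/8! = 0.0527422
Unnormalised posteriors:
  w_I·L_I = 0.34 × 0.0294732 = 0.0100209
  w_II·L_II = 0.44 × 0.087559 = 0.038526
  w_III·L_III = 0.22 × 0.0527422 = 0.0116033
Evidence: 0.0100209 + 0.038526 + 0.0116033 = 0.0601501
So the posterior for Class I is 0.0100209 / 0.0601501 ≈ 0.167.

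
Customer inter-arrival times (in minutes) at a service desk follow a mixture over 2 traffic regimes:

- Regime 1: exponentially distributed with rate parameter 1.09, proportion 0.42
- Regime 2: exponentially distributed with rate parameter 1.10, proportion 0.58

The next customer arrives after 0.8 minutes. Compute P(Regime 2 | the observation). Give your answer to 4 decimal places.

0.5803

P(component k | x) = P(Z=k)·f_k(x) / marginal(x), where marginal(x) = Σ_j P(Z=j)·f_j(x).
Evaluate each component's likelihood at the observed value:
  p_1 = 1.09·e^(−1.09·0.8) = 1.09·e^(−0.8720) = 0.455745
  p_2 = 1.10·e^(−1.10·0.8) = 1.10·e^(−0.8800) = 0.456261
Weight by the priors:
  P(Z=1)·p_1 = 0.42 × 0.455745 = 0.191413
  P(Z=2)·p_2 = 0.58 × 0.456261 = 0.264631
Sum: 0.191413 + 0.264631 = 0.456044
Responsibility of Regime 2: 0.264631 / 0.456044 ≈ 0.5803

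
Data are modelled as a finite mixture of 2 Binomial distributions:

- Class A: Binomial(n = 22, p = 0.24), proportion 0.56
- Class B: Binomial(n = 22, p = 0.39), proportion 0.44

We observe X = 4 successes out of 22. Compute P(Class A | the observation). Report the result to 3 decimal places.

Apply Bayes' rule: the posterior for each component is proportional to its prior times its likelihood at x.
Component likelihoods at x = 4 successes out of 22:
  f_A = 0.173662
  f_B = 0.0231425
Multiply by the mixture weights:
  π_A·f_A = 0.56 × 0.173662 = 0.0972505
  π_B·f_B = 0.44 × 0.0231425 = 0.0101827
Marginal: 0.0972505 + 0.0101827 = 0.107433
So the posterior for Class A is 0.0972505 / 0.107433 ≈ 0.905.

0.905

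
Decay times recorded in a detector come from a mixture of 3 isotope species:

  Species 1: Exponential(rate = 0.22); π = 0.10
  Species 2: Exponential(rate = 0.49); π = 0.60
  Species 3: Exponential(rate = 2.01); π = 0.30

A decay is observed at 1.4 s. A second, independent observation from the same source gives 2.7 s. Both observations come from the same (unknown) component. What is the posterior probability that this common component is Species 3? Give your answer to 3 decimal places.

P(component k | x) = π_k·f_k(x) / marginal(x), where marginal(x) = Σ_j π_j·f_j(x).
Since both observations come from the same component, the likelihood for component k is f_k(x₁)·f_k(x₂).
  L_1 = [0.161681] × [0.121465] = 0.0196387
  L_2 = [0.246757] × [0.130504] = 0.0322029
  L_3 = [0.120529] × [0.00883649] = 0.00106505
Unnormalised posteriors:
  π_1·L_1 = 0.10 × 0.0196387 = 0.00196387
  π_2·L_2 = 0.60 × 0.0322029 = 0.0193217
  π_3·L_3 = 0.30 × 0.00106505 = 0.000319516
Evidence: 0.00196387 + 0.0193217 + 0.000319516 = 0.0216051
P(Species 3 | data) = 0.000319516 / 0.0216051 ≈ 0.015

0.015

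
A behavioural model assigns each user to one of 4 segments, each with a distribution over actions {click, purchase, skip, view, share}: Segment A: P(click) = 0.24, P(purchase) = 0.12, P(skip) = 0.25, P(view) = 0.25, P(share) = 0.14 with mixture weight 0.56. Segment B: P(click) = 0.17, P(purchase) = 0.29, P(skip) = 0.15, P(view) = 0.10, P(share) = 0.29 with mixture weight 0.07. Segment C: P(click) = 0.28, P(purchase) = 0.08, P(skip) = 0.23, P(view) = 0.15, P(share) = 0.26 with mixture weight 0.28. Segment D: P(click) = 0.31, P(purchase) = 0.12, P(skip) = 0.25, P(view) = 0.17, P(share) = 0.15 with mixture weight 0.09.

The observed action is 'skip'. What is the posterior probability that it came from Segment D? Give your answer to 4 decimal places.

0.0948

Posterior ∝ prior × likelihood, so P(k | x) ∝ π_k f_k(x); normalise over all components.
Evaluate each component's likelihood at the observed value:
  p_A = 0.25
  p_B = 0.15
  p_C = 0.23
  p_D = 0.25
Weight by the priors:
  π_A·p_A = 0.56 × 0.25 = 0.14
  π_B·p_B = 0.07 × 0.15 = 0.0105
  π_C·p_C = 0.28 × 0.23 = 0.0644
  π_D·p_D = 0.09 × 0.25 = 0.0225
Normaliser: 0.14 + 0.0105 + 0.0644 + 0.0225 = 0.2374
P(Segment D | the observation) ≈ 0.0948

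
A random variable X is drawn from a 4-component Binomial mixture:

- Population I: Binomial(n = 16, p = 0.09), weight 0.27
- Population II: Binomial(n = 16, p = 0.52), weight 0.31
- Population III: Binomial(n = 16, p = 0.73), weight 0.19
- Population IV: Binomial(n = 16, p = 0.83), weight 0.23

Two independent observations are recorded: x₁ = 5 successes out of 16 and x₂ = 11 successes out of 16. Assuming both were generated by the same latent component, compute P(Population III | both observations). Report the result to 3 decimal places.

0.014

By Bayes' theorem, P(k | x) = w_k f_k(x) / Σ_j w_j f_j(x).
Since both observations come from the same component, the likelihood for component k is f_k(x₁)·f_k(x₂).
  f_I = [C(16,5)·0.09^5·0.91^11 = 4368·5.9049e-06·0.354369 = 0.00914009] × [8.55376e-09] = 7.81822e-11
  f_II = [C(16,5)·0.52^5·0.48^11 = 4368·0.0380204·0.00031164 = 0.0517551] × [0.0836615] = 0.00432991
  f_III = [C(16,5)·0.73^5·0.27^11 = 4368·0.207307·5.55906e-07 = 0.000503383] × [0.196631] = 9.89809e-05
  f_IV = [C(16,5)·0.83^5·0.17^11 = 4368·0.393904·3.42719e-09 = 5.89673e-06] × [0.0798705] = 4.70975e-07
Weight by the priors:
  w_I·f_I = 0.27 × 7.81822e-11 = 2.11092e-11
  w_II·f_II = 0.31 × 0.00432991 = 0.00134227
  w_III·f_III = 0.19 × 9.89809e-05 = 1.88064e-05
  w_IV·f_IV = 0.23 × 4.70975e-07 = 1.08324e-07
Evidence: 2.11092e-11 + 0.00134227 + 1.88064e-05 + 1.08324e-07 = 0.00136119
P(Population III | x) = 1.88064e-05 / 0.00136119 ≈ 0.014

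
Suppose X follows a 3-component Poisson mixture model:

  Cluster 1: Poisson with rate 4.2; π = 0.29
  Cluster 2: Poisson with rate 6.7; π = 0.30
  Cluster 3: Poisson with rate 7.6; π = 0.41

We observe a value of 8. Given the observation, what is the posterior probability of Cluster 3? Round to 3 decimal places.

The responsibility of component k is w_k f_k(x) divided by Σ_j w_j f_j(x).
Component likelihoods at x = 8:
  p_1 = 0.0360111
  p_2 = 0.123967
  p_3 = 0.13815
Multiply by the mixture weights:
  w_1·p_1 = 0.29 × 0.0360111 = 0.0104432
  w_2·p_2 = 0.30 × 0.123967 = 0.03719
  w_3·p_3 = 0.41 × 0.13815 = 0.0566414
Denominator: 0.0104432 + 0.03719 + 0.0566414 = 0.104275
P(Cluster 3 | x) = 0.0566414 / 0.104275 ≈ 0.543

0.543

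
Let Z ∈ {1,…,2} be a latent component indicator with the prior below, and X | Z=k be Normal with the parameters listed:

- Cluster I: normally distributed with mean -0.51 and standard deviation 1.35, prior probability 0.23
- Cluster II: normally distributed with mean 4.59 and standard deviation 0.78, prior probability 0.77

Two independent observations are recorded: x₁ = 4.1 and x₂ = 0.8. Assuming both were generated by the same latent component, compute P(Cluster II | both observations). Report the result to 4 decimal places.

Posterior ∝ prior × likelihood, so P(k | x) ∝ P(Z=k) f_k(x); normalise over all components.
Since both observations come from the same component, the likelihood for component k is f_k(x₁)·f_k(x₂).
  L_I = [(1/(1.35·√(2π)))·exp(−(4.1−-0.51)²/(2·1.35²)) = 0.295513·exp(-5.83048) = 0.000867823] × [0.184547] = 0.000160154
  L_II = [(1/(0.78·√(2π)))·exp(−(4.1−4.59)²/(2·0.78²)) = 0.511464·exp(-0.19732) = 0.419875] × [3.81987e-06] = 1.60387e-06
Weight by the priors:
  P(Z=I)·L_I = 0.23 × 0.000160154 = 3.68354e-05
  P(Z=II)·L_II = 0.77 × 1.60387e-06 = 1.23498e-06
Evidence: 3.68354e-05 + 1.23498e-06 = 3.80704e-05
P(Cluster II | x₁, x₂) = 1.23498e-06 / 3.80704e-05 ≈ 0.0324

0.0324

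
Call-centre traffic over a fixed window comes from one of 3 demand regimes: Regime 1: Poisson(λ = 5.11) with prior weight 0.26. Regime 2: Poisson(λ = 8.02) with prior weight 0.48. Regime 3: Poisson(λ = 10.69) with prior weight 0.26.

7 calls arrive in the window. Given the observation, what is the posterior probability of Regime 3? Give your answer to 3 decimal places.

P(component k | x) = π_k·f_k(x) / marginal(x), where marginal(x) = Σ_j π_j·f_j(x).
Poisson probabilities:
  L_1 = e^(−5.11)·5.11^7/7! = 0.108961
  L_2 = e^(−8.02)·8.02^7/7! = 0.139235
  L_3 = e^(−10.69)·10.69^7/7! = 0.0720784
Weight by the priors:
  π_1·L_1 = 0.26 × 0.108961 = 0.0283299
  π_2·L_2 = 0.48 × 0.139235 = 0.0668328
  π_3·L_3 = 0.26 × 0.0720784 = 0.0187404
Marginal: 0.0283299 + 0.0668328 + 0.0187404 = 0.113903
Responsibility of Regime 3: 0.0187404 / 0.113903 ≈ 0.165

0.165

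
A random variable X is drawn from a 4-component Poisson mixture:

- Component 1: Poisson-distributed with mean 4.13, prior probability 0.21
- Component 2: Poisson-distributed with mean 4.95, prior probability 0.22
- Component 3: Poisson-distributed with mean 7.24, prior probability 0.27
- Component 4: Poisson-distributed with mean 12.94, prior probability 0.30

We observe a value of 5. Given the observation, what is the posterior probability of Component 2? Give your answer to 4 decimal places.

0.3617

By Bayes' theorem, P(k | x) = w_k f_k(x) / Σ_j w_j f_j(x).
Poisson probabilities:
  p_1 = 0.16104
  p_2 = 0.175423
  p_3 = 0.11891
  p_4 = 0.00725637
Weight by the priors:
  w_1·p_1 = 0.21 × 0.16104 = 0.0338183
  w_2·p_2 = 0.22 × 0.175423 = 0.0385931
  w_3·p_3 = 0.27 × 0.11891 = 0.0321058
  w_4·p_4 = 0.30 × 0.00725637 = 0.00217691
Evidence: 0.0338183 + 0.0385931 + 0.0321058 + 0.00217691 = 0.106694
Responsibility of Component 2: 0.0385931 / 0.106694 ≈ 0.3617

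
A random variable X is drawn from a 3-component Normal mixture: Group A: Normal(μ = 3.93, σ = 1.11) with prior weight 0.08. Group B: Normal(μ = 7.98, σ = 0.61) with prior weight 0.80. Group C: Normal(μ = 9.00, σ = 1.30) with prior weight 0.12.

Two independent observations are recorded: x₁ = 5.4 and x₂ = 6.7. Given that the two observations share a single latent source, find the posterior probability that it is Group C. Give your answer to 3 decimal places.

Apply Bayes' rule: the posterior for each component is proportional to its prior times its likelihood at x.
Since both observations come from the same component, the likelihood for component k is f_k(x₁)·f_k(x₂).
  p_A = [(1/(1.11·√(2π)))·exp(−(5.4−3.93)²/(2·1.11²)) = 0.359407·exp(-0.87692) = 0.149536] × [0.0159699] = 0.00238809
  p_B = [(1/(0.61·√(2π)))·exp(−(5.4−7.98)²/(2·0.61²)) = 0.654004·exp(-8.94437) = 8.53277e-05] × [0.0723528] = 6.1737e-06
  p_C = [(1/(1.30·√(2π)))·exp(−(5.4−9.00)²/(2·1.30²)) = 0.306879·exp(-3.83432) = 0.0066335] × [0.064159] = 0.000425599
Multiply by the mixture weights:
  w_A·p_A = 0.08 × 0.00238809 = 0.000191047
  w_B·p_B = 0.80 × 6.1737e-06 = 4.93896e-06
  w_C·p_C = 0.12 × 0.000425599 = 5.10718e-05
Sum: 0.000191047 + 4.93896e-06 + 5.10718e-05 = 0.000247058
Responsibility of Group C: 5.10718e-05 / 0.000247058 ≈ 0.207

0.207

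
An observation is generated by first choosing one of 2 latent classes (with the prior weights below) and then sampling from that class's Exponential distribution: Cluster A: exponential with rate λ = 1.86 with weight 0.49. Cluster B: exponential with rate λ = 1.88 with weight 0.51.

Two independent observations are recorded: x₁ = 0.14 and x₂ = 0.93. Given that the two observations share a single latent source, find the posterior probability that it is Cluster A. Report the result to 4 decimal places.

Apply Bayes' rule: the posterior for each component is proportional to its prior times its likelihood at x.
Since both observations come from the same component, the likelihood for component k is f_k(x₁)·f_k(x₂).
  L_A = [1.43358] × [0.329815] = 0.472817
  L_B = [1.44495] × [0.327218] = 0.472812
Multiply by the mixture weights:
  P(Z=A)·L_A = 0.49 × 0.472817 = 0.23168
  P(Z=B)·L_B = 0.51 × 0.472812 = 0.241134
Evidence: 0.23168 + 0.241134 = 0.472815
P(Cluster A | x₁,x₂) = 0.23168 / 0.472815 ≈ 0.4900

0.4900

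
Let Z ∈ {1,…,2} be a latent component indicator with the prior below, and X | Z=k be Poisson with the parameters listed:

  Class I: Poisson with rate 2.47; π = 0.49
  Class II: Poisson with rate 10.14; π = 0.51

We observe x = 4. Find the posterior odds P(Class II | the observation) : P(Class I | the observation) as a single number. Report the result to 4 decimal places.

The posterior odds equal the prior odds times the likelihood ratio: (P(Z=i)/P(Z=j))·(f_i(x)/f_j(x)).
Poisson probabilities:
  L_I = e^(−2.47)·2.47^4/4! = 0.13118
  L_II = e^(−10.14)·10.14^4/4! = 0.0173858
0.00886675 / 0.0642784 ≈ 0.1379

0.1379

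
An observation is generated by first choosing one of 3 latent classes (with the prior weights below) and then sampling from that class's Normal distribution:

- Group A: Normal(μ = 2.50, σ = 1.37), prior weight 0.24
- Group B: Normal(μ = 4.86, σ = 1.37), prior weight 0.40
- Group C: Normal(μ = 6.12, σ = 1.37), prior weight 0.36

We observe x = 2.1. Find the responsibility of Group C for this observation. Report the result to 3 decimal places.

By Bayes' theorem, P(k | x) = w_k f_k(x) / Σ_j w_j f_j(x).
Normal densities:
  L_A = (1/(1.37·√(2π)))·exp(−(2.1−2.50)²/(2·1.37²)) = 0.291199·exp(-0.04262) = 0.279048
  L_B = (1/(1.37·√(2π)))·exp(−(2.1−4.86)²/(2·1.37²)) = 0.291199·exp(-2.02930) = 0.0382714
  L_C = (1/(1.37·√(2π)))·exp(−(2.1−6.12)²/(2·1.37²)) = 0.291199·exp(-4.30508) = 0.00393114
Weight by the priors:
  w_A·L_A = 0.24 × 0.279048 = 0.0669714
  w_B·L_B = 0.40 × 0.0382714 = 0.0153086
  w_C·L_C = 0.36 × 0.00393114 = 0.00141521
Evidence: 0.0669714 + 0.0153086 + 0.00141521 = 0.0836952
P(Group C | 2.1) ≈ 0.017

0.017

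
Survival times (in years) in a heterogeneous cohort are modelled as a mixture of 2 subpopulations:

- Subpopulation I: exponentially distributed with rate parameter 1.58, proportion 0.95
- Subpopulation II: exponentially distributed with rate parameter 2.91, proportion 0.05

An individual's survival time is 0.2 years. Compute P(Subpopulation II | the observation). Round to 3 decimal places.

0.069

P(component k | x) = w_k·f_k(x) / marginal(x), where marginal(x) = Σ_j w_j·f_j(x).
Evaluate each component's likelihood at the observed value:
  p_I = 1.58·e^(−1.58·0.2) = 1.58·e^(−0.3160) = 1.15191
  p_II = 2.91·e^(−2.91·0.2) = 2.91·e^(−0.5820) = 1.62605
Weight by the priors:
  w_I·p_I = 0.95 × 1.15191 = 1.09432
  w_II·p_II = 0.05 × 1.62605 = 0.0813024
Evidence: 1.09432 + 0.0813024 = 1.17562
So the posterior for Subpopulation II is 0.0813024 / 1.17562 ≈ 0.069.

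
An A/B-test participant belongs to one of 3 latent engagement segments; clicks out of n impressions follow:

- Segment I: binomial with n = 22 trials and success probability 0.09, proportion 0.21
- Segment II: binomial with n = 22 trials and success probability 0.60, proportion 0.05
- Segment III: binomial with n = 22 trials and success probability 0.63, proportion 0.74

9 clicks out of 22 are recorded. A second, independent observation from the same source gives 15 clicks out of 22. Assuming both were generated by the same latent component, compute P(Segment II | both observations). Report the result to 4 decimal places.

The responsibility of component k is P(Z=k) f_k(x) divided by Σ_j P(Z=j) f_j(x).
Since both observations come from the same component, the likelihood for component k is f_k(x₁)·f_k(x₂).
  f_I = [5.65515e-05] × [1.81453e-11] = 1.02614e-15
  f_II = [0.0336407] × [0.131379] = 0.00441967
  f_III = [0.0189413] × [0.158255] = 0.00299756
Weight by the priors:
  P(Z=I)·f_I = 0.21 × 1.02614e-15 = 2.1549e-16
  P(Z=II)·f_II = 0.05 × 0.00441967 = 0.000220983
  P(Z=III)·f_III = 0.74 × 0.00299756 = 0.00221819
Sum: 2.1549e-16 + 0.000220983 + 0.00221819 = 0.00243918
So the posterior for Segment II is 0.000220983 / 0.00243918 ≈ 0.0906.

0.0906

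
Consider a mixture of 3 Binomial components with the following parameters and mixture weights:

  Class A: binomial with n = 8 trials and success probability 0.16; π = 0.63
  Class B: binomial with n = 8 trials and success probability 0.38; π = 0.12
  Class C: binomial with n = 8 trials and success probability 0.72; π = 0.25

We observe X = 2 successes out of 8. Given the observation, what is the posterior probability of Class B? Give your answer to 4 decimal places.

Apply Bayes' rule: the posterior for each component is proportional to its prior times its likelihood at x.
Binomial probabilities:
  f_A = C(8,2)·0.16^2·0.84^6 = 28·0.0256·0.351298 = 0.25181
  f_B = C(8,2)·0.38^2·0.62^6 = 28·0.1444·0.0568002 = 0.229655
  f_C = C(8,2)·0.72^2·0.28^6 = 28·0.5184·0.00048189 = 0.00699473
Weight by the priors:
  w_A·f_A = 0.63 × 0.25181 = 0.158641
  w_B·f_B = 0.12 × 0.229655 = 0.0275586
  w_C·f_C = 0.25 × 0.00699473 = 0.00174868
Marginal: 0.158641 + 0.0275586 + 0.00174868 = 0.187948
P(Class B | x) ≈ 0.1466

0.1466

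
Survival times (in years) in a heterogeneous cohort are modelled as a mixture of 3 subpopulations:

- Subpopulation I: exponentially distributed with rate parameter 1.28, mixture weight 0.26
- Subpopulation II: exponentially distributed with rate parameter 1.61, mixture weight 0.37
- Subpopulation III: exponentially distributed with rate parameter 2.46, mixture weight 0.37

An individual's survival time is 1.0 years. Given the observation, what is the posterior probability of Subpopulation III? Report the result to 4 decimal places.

By Bayes' theorem, P(k | x) = π_k f_k(x) / Σ_j π_j f_j(x).
Component likelihoods at x = 1.0 years:
  p_I = 1.28·e^(−1.28·1.0) = 1.28·e^(−1.2800) = 0.355888
  p_II = 1.61·e^(−1.61·1.0) = 1.61·e^(−1.6100) = 0.321819
  p_III = 2.46·e^(−2.46·1.0) = 2.46·e^(−2.4600) = 0.21017
Unnormalised posteriors:
  π_I·p_I = 0.26 × 0.355888 = 0.0925308
  π_II·p_II = 0.37 × 0.321819 = 0.119073
  π_III·p_III = 0.37 × 0.21017 = 0.0777629
Sum: 0.0925308 + 0.119073 + 0.0777629 = 0.289367
So the posterior for Subpopulation III is 0.0777629 / 0.289367 ≈ 0.2687.

0.2687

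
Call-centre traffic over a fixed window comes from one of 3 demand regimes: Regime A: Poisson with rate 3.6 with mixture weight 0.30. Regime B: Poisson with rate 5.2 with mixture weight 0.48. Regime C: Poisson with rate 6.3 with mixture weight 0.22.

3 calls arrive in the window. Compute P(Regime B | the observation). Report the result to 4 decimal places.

0.4351

The responsibility of component k is P(Z=k) f_k(x) divided by Σ_j P(Z=j) f_j(x).
Poisson probabilities:
  p_A = e^(−3.6)·3.6^3/3! = 0.212469
  p_B = e^(−5.2)·5.2^3/3! = 0.129279
  p_C = e^(−6.3)·6.3^3/3! = 0.0765271
Prior × likelihood for each component:
  P(Z=A)·p_A = 0.30 × 0.212469 = 0.0637408
  P(Z=B)·p_B = 0.48 × 0.129279 = 0.0620538
  P(Z=C)·p_C = 0.22 × 0.0765271 = 0.016836
Evidence: 0.0637408 + 0.0620538 + 0.016836 = 0.142631
P(Regime B | the observation) = 0.0620538 / 0.142631 ≈ 0.4351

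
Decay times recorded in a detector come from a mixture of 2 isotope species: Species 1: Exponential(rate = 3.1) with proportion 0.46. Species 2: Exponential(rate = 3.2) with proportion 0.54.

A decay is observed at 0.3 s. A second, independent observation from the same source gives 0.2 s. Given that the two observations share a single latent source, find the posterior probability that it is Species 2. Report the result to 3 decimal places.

Posterior ∝ prior × likelihood, so P(k | x) ∝ π_k f_k(x); normalise over all components.
Since both observations come from the same component, the likelihood for component k is f_k(x₁)·f_k(x₂).
  f_1 = [1.22312] × [1.66763] = 2.0397
  f_2 = [1.22526] × [1.68734] = 2.06742
Prior × likelihood for each component:
  π_1·f_1 = 0.46 × 2.0397 = 0.938263
  π_2·f_2 = 0.54 × 2.06742 = 1.11641
Denominator: 0.938263 + 1.11641 = 2.05467
Responsibility of Species 2: 1.11641 / 2.05467 ≈ 0.543

0.543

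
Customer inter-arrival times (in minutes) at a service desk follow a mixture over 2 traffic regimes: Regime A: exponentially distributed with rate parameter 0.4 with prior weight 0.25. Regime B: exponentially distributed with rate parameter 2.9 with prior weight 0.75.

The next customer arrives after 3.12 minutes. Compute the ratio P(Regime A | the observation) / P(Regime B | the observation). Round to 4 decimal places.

112.2116

Posterior odds = (P(Z=i) f_i(x)) / (P(Z=j) f_j(x)); the normalising sum cancels.
Evaluate each component's likelihood at the observed value:
  p_A = 0.114831
  p_B = 0.000341116
0.0287078 / 0.000255837 ≈ 112.2116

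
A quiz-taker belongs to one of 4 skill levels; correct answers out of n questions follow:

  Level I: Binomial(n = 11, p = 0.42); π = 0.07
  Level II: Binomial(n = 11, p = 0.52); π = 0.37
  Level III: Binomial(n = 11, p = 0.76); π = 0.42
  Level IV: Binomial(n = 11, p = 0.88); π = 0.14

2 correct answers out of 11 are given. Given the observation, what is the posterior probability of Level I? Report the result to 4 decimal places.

Apply Bayes' rule: the posterior for each component is proportional to its prior times its likelihood at x.
Component likelihoods at x = 2 correct answers out of 11:
  p_I = 0.0720631
  p_II = 0.0201159
  p_III = 8.39249e-05
  p_IV = 2.19765e-07
Multiply by the mixture weights:
  π_I·p_I = 0.07 × 0.0720631 = 0.00504442
  π_II·p_II = 0.37 × 0.0201159 = 0.0074429
  π_III·p_III = 0.42 × 8.39249e-05 = 3.52485e-05
  π_IV·p_IV = 0.14 × 2.19765e-07 = 3.07672e-08
Normaliser: 0.00504442 + 0.0074429 + 3.52485e-05 + 3.07672e-08 = 0.0125226
P(Level I | x) ≈ 0.4028

0.4028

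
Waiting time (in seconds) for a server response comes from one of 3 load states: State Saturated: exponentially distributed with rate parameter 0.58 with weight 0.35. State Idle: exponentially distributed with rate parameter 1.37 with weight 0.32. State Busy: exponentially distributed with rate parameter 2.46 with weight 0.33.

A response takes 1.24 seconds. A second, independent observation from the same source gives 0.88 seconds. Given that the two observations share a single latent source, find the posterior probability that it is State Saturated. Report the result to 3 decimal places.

Posterior ∝ prior × likelihood, so P(k | x) ∝ π_k f_k(x); normalise over all components.
Since both observations come from the same component, the likelihood for component k is f_k(x₁)·f_k(x₂).
  L_Saturated = [0.282542] × [0.348148] = 0.0983666
  L_Idle = [0.250577] × [0.410332] = 0.10282
  L_Busy = [0.116456] × [0.282341] = 0.0328804
Prior × likelihood for each component:
  π_Saturated·L_Saturated = 0.35 × 0.0983666 = 0.0344283
  π_Idle·L_Idle = 0.32 × 0.10282 = 0.0329023
  π_Busy·L_Busy = 0.33 × 0.0328804 = 0.0108505
Normaliser: 0.0344283 + 0.0329023 + 0.0108505 = 0.0781811
P(State Saturated | data) = 0.0344283 / 0.0781811 ≈ 0.440

0.440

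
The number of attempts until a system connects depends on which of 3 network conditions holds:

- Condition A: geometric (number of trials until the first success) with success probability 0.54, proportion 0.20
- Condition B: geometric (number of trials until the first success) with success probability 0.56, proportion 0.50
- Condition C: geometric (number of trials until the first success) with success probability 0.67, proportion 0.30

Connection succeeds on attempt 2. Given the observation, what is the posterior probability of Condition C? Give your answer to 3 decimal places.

0.277

Posterior ∝ prior × likelihood, so P(k | x) ∝ w_k f_k(x); normalise over all components.
Component likelihoods at x = 2:
  f_A = 0.54·(1−0.54)^1 = 0.54·0.46 = 0.2484
  f_B = 0.56·(1−0.56)^1 = 0.56·0.44 = 0.2464
  f_C = 0.67·(1−0.67)^1 = 0.67·0.33 = 0.2211
Multiply by the mixture weights:
  w_A·f_A = 0.20 × 0.2484 = 0.04968
  w_B·f_B = 0.50 × 0.2464 = 0.1232
  w_C·f_C = 0.30 × 0.2211 = 0.06633
Marginal: 0.04968 + 0.1232 + 0.06633 = 0.23921
So the posterior for Condition C is 0.06633 / 0.23921 ≈ 0.277.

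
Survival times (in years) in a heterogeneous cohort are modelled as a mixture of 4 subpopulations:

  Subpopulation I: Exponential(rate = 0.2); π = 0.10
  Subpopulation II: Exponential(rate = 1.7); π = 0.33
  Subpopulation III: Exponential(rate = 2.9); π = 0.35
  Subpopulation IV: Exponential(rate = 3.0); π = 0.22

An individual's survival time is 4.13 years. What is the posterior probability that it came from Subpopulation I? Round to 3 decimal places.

0.945

Posterior ∝ prior × likelihood, so P(k | x) ∝ π_k f_k(x); normalise over all components.
Evaluate each component's likelihood at the observed value:
  f_I = 0.2·e^(−0.2·4.13) = 0.2·e^(−0.8260) = 0.0875594
  f_II = 1.7·e^(−1.7·4.13) = 1.7·e^(−7.0210) = 0.00151798
  f_III = 2.9·e^(−2.9·4.13) = 2.9·e^(−11.9770) = 1.82328e-05
  f_IV = 3.0·e^(−3.0·4.13) = 3.0·e^(−12.3900) = 1.24799e-05
Multiply by the mixture weights:
  π_I·f_I = 0.10 × 0.0875594 = 0.00875594
  π_II·f_II = 0.33 × 0.00151798 = 0.000500935
  π_III·f_III = 0.35 × 1.82328e-05 = 6.38147e-06
  π_IV·f_IV = 0.22 × 1.24799e-05 = 2.74559e-06
Marginal: 0.00875594 + 0.000500935 + 6.38147e-06 + 2.74559e-06 = 0.009266
Responsibility of Subpopulation I: 0.00875594 / 0.009266 ≈ 0.945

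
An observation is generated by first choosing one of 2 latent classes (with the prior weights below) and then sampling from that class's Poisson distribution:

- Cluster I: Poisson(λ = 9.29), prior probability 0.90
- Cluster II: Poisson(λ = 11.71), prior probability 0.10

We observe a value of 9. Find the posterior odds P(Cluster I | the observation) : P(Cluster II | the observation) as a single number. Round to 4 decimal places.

12.5998

Since P(k|x) ∝ π_k f_k(x), the posterior odds are π_i f_i(x) / (π_j f_j(x)).
Component likelihoods at x = 9:
  L_I = e^(−9.29)·9.29^9/9! = 0.131154
  L_II = e^(−11.71)·11.71^9/9! = 0.093683
Odds = (0.90/0.10) × (0.131154/0.093683) = 9 × 1.39998 ≈ 12.5998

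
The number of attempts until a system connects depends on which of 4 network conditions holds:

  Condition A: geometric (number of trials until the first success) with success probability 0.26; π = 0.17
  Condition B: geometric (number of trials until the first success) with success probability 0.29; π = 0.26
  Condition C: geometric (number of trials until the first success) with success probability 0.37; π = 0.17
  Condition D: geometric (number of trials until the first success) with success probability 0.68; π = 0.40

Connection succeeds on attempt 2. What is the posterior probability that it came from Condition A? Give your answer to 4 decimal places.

Apply Bayes' rule: the posterior for each component is proportional to its prior times its likelihood at x.
Evaluate each component's likelihood at the observed value:
  f_A = 0.26·(1−0.26)^1 = 0.26·0.74 = 0.1924
  f_B = 0.29·(1−0.29)^1 = 0.29·0.71 = 0.2059
  f_C = 0.37·(1−0.37)^1 = 0.37·0.63 = 0.2331
  f_D = 0.68·(1−0.68)^1 = 0.68·0.32 = 0.2176
Multiply by the mixture weights:
  π_A·f_A = 0.17 × 0.1924 = 0.032708
  π_B·f_B = 0.26 × 0.2059 = 0.053534
  π_C·f_C = 0.17 × 0.2331 = 0.039627
  π_D·f_D = 0.40 × 0.2176 = 0.08704
Normaliser: 0.032708 + 0.053534 + 0.039627 + 0.08704 = 0.212909
P(Condition A | data) = 0.032708 / 0.212909 ≈ 0.1536

0.1536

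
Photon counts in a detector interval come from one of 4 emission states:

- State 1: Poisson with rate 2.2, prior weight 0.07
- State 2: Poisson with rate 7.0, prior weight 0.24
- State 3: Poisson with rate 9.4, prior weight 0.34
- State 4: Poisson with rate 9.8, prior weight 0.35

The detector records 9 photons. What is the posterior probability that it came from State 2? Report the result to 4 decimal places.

By Bayes' theorem, P(k | x) = π_k f_k(x) / Σ_j π_j f_j(x).
Poisson probabilities:
  L_1 = 0.000368632
  L_2 = 0.101405
  L_3 = 0.130623
  L_4 = 0.127405
Prior × likelihood for each component:
  π_1·L_1 = 0.07 × 0.000368632 = 2.58043e-05
  π_2·L_2 = 0.24 × 0.101405 = 0.0243371
  π_3·L_3 = 0.34 × 0.130623 = 0.0444118
  π_4·L_4 = 0.35 × 0.127405 = 0.0445917
Sum: 2.58043e-05 + 0.0243371 + 0.0444118 + 0.0445917 = 0.113366
So the posterior for State 2 is 0.0243371 / 0.113366 ≈ 0.2147.

0.2147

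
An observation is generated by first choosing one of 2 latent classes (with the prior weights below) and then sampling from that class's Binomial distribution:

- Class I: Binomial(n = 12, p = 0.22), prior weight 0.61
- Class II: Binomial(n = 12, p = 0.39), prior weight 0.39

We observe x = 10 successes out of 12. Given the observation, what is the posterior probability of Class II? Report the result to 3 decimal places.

Apply Bayes' rule: the posterior for each component is proportional to its prior times its likelihood at x.
Binomial probabilities:
  p_I = 1.0665e-05
  p_II = 0.00199917
Prior × likelihood for each component:
  P(Z=I)·p_I = 0.61 × 1.0665e-05 = 6.50564e-06
  P(Z=II)·p_II = 0.39 × 0.00199917 = 0.000779676
Sum: 6.50564e-06 + 0.000779676 = 0.000786182
So the posterior for Class II is 0.000779676 / 0.000786182 ≈ 0.992.

0.992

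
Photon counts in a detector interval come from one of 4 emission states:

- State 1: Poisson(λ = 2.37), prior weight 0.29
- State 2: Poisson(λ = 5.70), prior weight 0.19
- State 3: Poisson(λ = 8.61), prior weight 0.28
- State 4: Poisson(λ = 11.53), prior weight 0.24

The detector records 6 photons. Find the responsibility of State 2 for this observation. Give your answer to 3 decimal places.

0.412

Apply Bayes' rule: the posterior for each component is proportional to its prior times its likelihood at x.
Component likelihoods at x = 6 photons:
  p_1 = 0.023008
  p_2 = 0.159382
  p_3 = 0.103136
  p_4 = 0.0320795
Weight by the priors:
  P(Z=1)·p_1 = 0.29 × 0.023008 = 0.00667233
  P(Z=2)·p_2 = 0.19 × 0.159382 = 0.0302825
  P(Z=3)·p_3 = 0.28 × 0.103136 = 0.0288781
  P(Z=4)·p_4 = 0.24 × 0.0320795 = 0.00769909
Marginal: 0.00667233 + 0.0302825 + 0.0288781 + 0.00769909 = 0.073532
P(State 2 | 6 photons) = 0.0302825 / 0.073532 ≈ 0.412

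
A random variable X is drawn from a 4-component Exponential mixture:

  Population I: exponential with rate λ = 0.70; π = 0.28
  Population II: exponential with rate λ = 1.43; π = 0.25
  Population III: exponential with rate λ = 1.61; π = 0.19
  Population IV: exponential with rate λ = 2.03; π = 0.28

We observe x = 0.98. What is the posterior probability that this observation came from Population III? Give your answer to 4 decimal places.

The responsibility of component k is π_k f_k(x) divided by Σ_j π_j f_j(x).
Exponential densities:
  L_I = 0.70·e^(−0.70·0.98) = 0.70·e^(−0.6860) = 0.35251
  L_II = 1.43·e^(−1.43·0.98) = 1.43·e^(−1.4014) = 0.35214
  L_III = 1.61·e^(−1.61·0.98) = 1.61·e^(−1.5778) = 0.33235
  L_IV = 2.03·e^(−2.03·0.98) = 2.03·e^(−1.9894) = 0.277658
Prior × likelihood for each component:
  π_I·L_I = 0.28 × 0.35251 = 0.0987029
  π_II·L_II = 0.25 × 0.35214 = 0.0880351
  π_III·L_III = 0.19 × 0.33235 = 0.0631466
  π_IV·L_IV = 0.28 × 0.277658 = 0.0777443
Normaliser: 0.0987029 + 0.0880351 + 0.0631466 + 0.0777443 = 0.327629
So the posterior for Population III is 0.0631466 / 0.327629 ≈ 0.1927.

0.1927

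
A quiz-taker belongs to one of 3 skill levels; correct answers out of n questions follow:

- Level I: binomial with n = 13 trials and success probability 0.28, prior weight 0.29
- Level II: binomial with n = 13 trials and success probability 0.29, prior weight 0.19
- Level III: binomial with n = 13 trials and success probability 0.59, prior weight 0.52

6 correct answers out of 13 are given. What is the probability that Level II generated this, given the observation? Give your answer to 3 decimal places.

0.153

The responsibility of component k is P(Z=k) f_k(x) divided by Σ_j P(Z=j) f_j(x).
Evaluate each component's likelihood at the observed value:
  f_I = C(13,6)·0.28^6·0.72^7 = 1716·0.00048189·0.100306 = 0.0829455
  f_II = C(13,6)·0.29^6·0.71^7 = 1716·0.000594823·0.0909512 = 0.0928354
  f_III = C(13,6)·0.59^6·0.41^7 = 1716·0.0421805·0.00194754 = 0.140967
Unnormalised posteriors:
  P(Z=I)·f_I = 0.29 × 0.0829455 = 0.0240542
  P(Z=II)·f_II = 0.19 × 0.0928354 = 0.0176387
  P(Z=III)·f_III = 0.52 × 0.140967 = 0.0733027
Marginal: 0.0240542 + 0.0176387 + 0.0733027 = 0.114996
So the posterior for Level II is 0.0176387 / 0.114996 ≈ 0.153.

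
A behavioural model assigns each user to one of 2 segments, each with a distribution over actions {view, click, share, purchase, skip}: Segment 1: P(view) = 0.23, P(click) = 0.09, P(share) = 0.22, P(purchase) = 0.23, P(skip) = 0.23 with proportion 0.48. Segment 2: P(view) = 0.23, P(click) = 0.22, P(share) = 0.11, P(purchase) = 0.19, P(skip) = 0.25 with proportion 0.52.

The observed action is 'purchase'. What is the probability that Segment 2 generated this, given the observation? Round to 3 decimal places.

Posterior ∝ prior × likelihood, so P(k | x) ∝ P(Z=k) f_k(x); normalise over all components.
Categorical probabilities:
  L_1 = P(purchase | comp) = 0.23
  L_2 = P(purchase | comp) = 0.19
Prior × likelihood for each component:
  P(Z=1)·L_1 = 0.48 × 0.23 = 0.1104
  P(Z=2)·L_2 = 0.52 × 0.19 = 0.0988
Sum: 0.1104 + 0.0988 = 0.2092
So the posterior for Segment 2 is 0.0988 / 0.2092 ≈ 0.472.

0.472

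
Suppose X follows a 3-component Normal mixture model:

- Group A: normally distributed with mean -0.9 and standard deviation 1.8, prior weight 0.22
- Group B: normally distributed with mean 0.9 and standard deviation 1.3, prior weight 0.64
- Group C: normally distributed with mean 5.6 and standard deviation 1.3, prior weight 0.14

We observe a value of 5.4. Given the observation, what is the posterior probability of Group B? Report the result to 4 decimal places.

0.0114

Apply Bayes' rule: the posterior for each component is proportional to its prior times its likelihood at x.
Normal densities:
  L_A = (1/(1.8·√(2π)))·exp(−(5.4−-0.9)²/(2·1.8²)) = 0.221635·exp(-6.12500) = 0.000484824
  L_B = (1/(1.3·√(2π)))·exp(−(5.4−0.9)²/(2·1.3²)) = 0.306879·exp(-5.99112) = 0.000767458
  L_C = (1/(1.3·√(2π)))·exp(−(5.4−5.6)²/(2·1.3²)) = 0.306879·exp(-0.01183) = 0.303268
Prior × likelihood for each component:
  w_A·L_A = 0.22 × 0.000484824 = 0.000106661
  w_B·L_B = 0.64 × 0.000767458 = 0.000491173
  w_C·L_C = 0.14 × 0.303268 = 0.0424576
Sum: 0.000106661 + 0.000491173 + 0.0424576 = 0.0430554
P(Group B | the observation) = 0.000491173 / 0.0430554 ≈ 0.0114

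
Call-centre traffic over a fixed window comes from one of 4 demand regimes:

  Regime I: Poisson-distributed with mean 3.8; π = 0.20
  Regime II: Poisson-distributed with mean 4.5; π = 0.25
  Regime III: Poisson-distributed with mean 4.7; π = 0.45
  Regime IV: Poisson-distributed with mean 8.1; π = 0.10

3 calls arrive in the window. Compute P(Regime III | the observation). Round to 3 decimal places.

P(component k | x) = w_k·f_k(x) / marginal(x), where marginal(x) = Σ_j w_j·f_j(x).
Poisson probabilities:
  p_I = e^(−3.8)·3.8^3/3! = 0.204588
  p_II = e^(−4.5)·4.5^3/3! = 0.168718
  p_III = e^(−4.7)·4.7^3/3! = 0.157383
  p_IV = e^(−8.1)·8.1^3/3! = 0.0268855
Unnormalised posteriors:
  w_I·p_I = 0.20 × 0.204588 = 0.0409176
  w_II·p_II = 0.25 × 0.168718 = 0.0421795
  w_III·p_III = 0.45 × 0.157383 = 0.0708224
  w_IV·p_IV = 0.10 × 0.0268855 = 0.00268855
Sum: 0.0409176 + 0.0421795 + 0.0708224 + 0.00268855 = 0.156608
P(Regime III | 3 calls) ≈ 0.452

0.452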